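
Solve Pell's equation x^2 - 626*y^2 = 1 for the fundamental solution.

(x, y) = (1251, 50)

First expand sqrt(626) as a continued fraction. With x_i = (sqrt(626) + m_i)/d_i and (m_0, d_0) = (0, 1): a_0 = floor(sqrt(626)) = 25, since 25^2 = 625 <= 626 < 676 = 26^2.
Iterate m_{i+1} = d_i*a_i - m_i, d_{i+1} = (626 - m_{i+1}^2)/d_i, a_{i+1} = floor((a_0 + m_{i+1})/d_{i+1}):
  m_1 = 1*25 - 0 = 25, d_1 = (626 - 25^2)/1 = 1/1 = 1, a_1 = floor((25 + 25)/1) = 50.
  m_2 = 1*50 - 25 = 25, d_2 = (626 - 25^2)/1 = 1/1 = 1: (m_2, d_2) = (m_1, d_1) = (25, 1), so from here the quotient a_1 repeats; the period length is 1.
So sqrt(626) = [25; (50)] with period length k = 1.
k is odd, so (p_{k-1}, q_{k-1}) only solves x^2 - 626y^2 = -1 and the fundamental solution of x^2 - 626y^2 = 1 is (p_{2k-1}, q_{2k-1}) = (p_1, q_1); compute convergents through index 1, running through the period twice.
Convergents (p_i = a_i*p_{i-1} + p_{i-2}, q_i = a_i*q_{i-1} + q_{i-2} with p_{-2}=0, p_{-1}=1, q_{-2}=1, q_{-1}=0):
  i=0: a_0=25, p_0 = 25*1 + 0 = 25, q_0 = 25*0 + 1 = 1.
  i=1: a_1=50, p_1 = 50*25 + 1 = 1251, q_1 = 50*1 + 0 = 50.
Indeed p_0^2 - 626*q_0^2 = 625 - 626 = -1, not +1.
Check: 1251^2 - 626*50^2 = 1565001 - 1565000 = 1, so (x, y) = (1251, 50) solves the equation, and by the theorem it is the least positive solution.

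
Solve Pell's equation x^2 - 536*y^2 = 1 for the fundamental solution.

First expand sqrt(536) as a continued fraction. With x_i = (sqrt(536) + m_i)/d_i and (m_0, d_0) = (0, 1): a_0 = floor(sqrt(536)) = 23, since 23^2 = 529 <= 536 < 576 = 24^2.
Iterate m_{i+1} = d_i*a_i - m_i, d_{i+1} = (536 - m_{i+1}^2)/d_i, a_{i+1} = floor((a_0 + m_{i+1})/d_{i+1}):
  m_1 = 1*23 - 0 = 23, d_1 = (536 - 23^2)/1 = 7/1 = 7, a_1 = floor((23 + 23)/7) = 6.
  m_2 = 7*6 - 23 = 19, d_2 = (536 - 19^2)/7 = 175/7 = 25, a_2 = floor((23 + 19)/25) = 1.
  m_3 = 25*1 - 19 = 6, d_3 = (536 - 6^2)/25 = 500/25 = 20, a_3 = floor((23 + 6)/20) = 1.
  m_4 = 20*1 - 6 = 14, d_4 = (536 - 14^2)/20 = 340/20 = 17, a_4 = floor((23 + 14)/17) = 2.
  m_5 = 17*2 - 14 = 20, d_5 = (536 - 20^2)/17 = 136/17 = 8, a_5 = floor((23 + 20)/8) = 5.
  m_6 = 8*5 - 20 = 20, d_6 = (536 - 20^2)/8 = 136/8 = 17, a_6 = floor((23 + 20)/17) = 2.
  m_7 = 17*2 - 20 = 14, d_7 = (536 - 14^2)/17 = 340/17 = 20, a_7 = floor((23 + 14)/20) = 1.
  m_8 = 20*1 - 14 = 6, d_8 = (536 - 6^2)/20 = 500/20 = 25, a_8 = floor((23 + 6)/25) = 1.
  m_9 = 25*1 - 6 = 19, d_9 = (536 - 19^2)/25 = 175/25 = 7, a_9 = floor((23 + 19)/7) = 6.
  m_10 = 7*6 - 19 = 23, d_10 = (536 - 23^2)/7 = 7/7 = 1, a_10 = floor((23 + 23)/1) = 46.
  m_11 = 1*46 - 23 = 23, d_11 = (536 - 23^2)/1 = 7/1 = 7: (m_11, d_11) = (m_1, d_1) = (23, 7), so from here the quotients repeat a_1, ..., a_10; the period length is 10.
So sqrt(536) = [23; (6, 1, 1, 2, 5, 2, 1, 1, 6, 46)] with period length k = 10.
k is even, so the fundamental solution of x^2 - 536y^2 = 1 is (p_{k-1}, q_{k-1}) = (p_9, q_9); compute convergents through index 9.
Convergents (p_i = a_i*p_{i-1} + p_{i-2}, q_i = a_i*q_{i-1} + q_{i-2} with p_{-2}=0, p_{-1}=1, q_{-2}=1, q_{-1}=0):
  i=0: a_0=23, p_0 = 23*1 + 0 = 23, q_0 = 23*0 + 1 = 1.
  i=1: a_1=6, p_1 = 6*23 + 1 = 139, q_1 = 6*1 + 0 = 6.
  i=2: a_2=1, p_2 = 1*139 + 23 = 162, q_2 = 1*6 + 1 = 7.
  i=3: a_3=1, p_3 = 1*162 + 139 = 301, q_3 = 1*7 + 6 = 13.
  i=4: a_4=2, p_4 = 2*301 + 162 = 764, q_4 = 2*13 + 7 = 33.
  i=5: a_5=5, p_5 = 5*764 + 301 = 4121, q_5 = 5*33 + 13 = 178.
  i=6: a_6=2, p_6 = 2*4121 + 764 = 9006, q_6 = 2*178 + 33 = 389.
  i=7: a_7=1, p_7 = 1*9006 + 4121 = 13127, q_7 = 1*389 + 178 = 567.
  i=8: a_8=1, p_8 = 1*13127 + 9006 = 22133, q_8 = 1*567 + 389 = 956.
  i=9: a_9=6, p_9 = 6*22133 + 13127 = 145925, q_9 = 6*956 + 567 = 6303.
Check: 145925^2 - 536*6303^2 = 21294105625 - 21294105624 = 1, so (x, y) = (145925, 6303) solves the equation, and by the theorem it is the least positive solution.

(x, y) = (145925, 6303)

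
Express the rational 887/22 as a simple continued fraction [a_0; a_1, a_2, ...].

Run the Euclidean algorithm on 887 and 22; the successive quotients are the partial quotients a_0, a_1, ... (each step inverts the fractional part left over by the previous one):
  887 = 40*22 + 7, so a_0 = 40.
  22 = 3*7 + 1, so a_1 = 3.
  7 = 7*1 + 0, so a_2 = 7.
The remainder reaches 0 after 3 divisions, so the expansion has 3 partial quotients, read off in order.

[40; 3, 7]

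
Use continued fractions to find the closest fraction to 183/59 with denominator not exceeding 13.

31/10

Expand x = 183/59 as a continued fraction with the Euclidean algorithm:
  183 = 3*59 + 6, so a_0 = 3.
  59 = 9*6 + 5, so a_1 = 9.
  6 = 1*5 + 1, so a_2 = 1.
  5 = 5*1 + 0, so a_3 = 5.
so x = [3; 9, 1, 5].
Convergents (p_i = a_i*p_{i-1} + p_{i-2}, q_i = a_i*q_{i-1} + q_{i-2} with p_{-2}=0, p_{-1}=1, q_{-2}=1, q_{-1}=0), until the denominator exceeds 13:
  i=0: a_0=3, p_0 = 3*1 + 0 = 3, q_0 = 3*0 + 1 = 1.
  i=1: a_1=9, p_1 = 9*3 + 1 = 28, q_1 = 9*1 + 0 = 9.
  i=2: a_2=1, p_2 = 1*28 + 3 = 31, q_2 = 1*9 + 1 = 10.
  i=3: a_3=5, p_3 = 5*31 + 28 = 183, q_3 = 5*10 + 9 = 59.
q_3 = 59 > 13, so the last convergent with denominator <= 13 is p_2/q_2 = 31/10.
The closest fraction with denominator <= 13 is either p_2/q_2 or the intermediate fraction (k*p_2 + p_1)/(k*q_2 + q_1) with the largest k >= 1 whose denominator stays <= 13; these approach x as k grows, and every other convergent or intermediate fraction in range is farther away.
Largest k: floor((13 - q_1)/q_2) = floor((13 - 9)/10) = 0.
Since k = 0, no intermediate fraction beyond p_2/q_2 has denominator <= 13, so the convergent 31/10 is the closest (its error is |183*10 - 31*59|/(59*10) = 1/590).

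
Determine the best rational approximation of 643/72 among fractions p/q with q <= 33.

259/29

Expand x = 643/72 as a continued fraction with the Euclidean algorithm:
  643 = 8*72 + 67, so a_0 = 8.
  72 = 1*67 + 5, so a_1 = 1.
  67 = 13*5 + 2, so a_2 = 13.
  5 = 2*2 + 1, so a_3 = 2.
  2 = 2*1 + 0, so a_4 = 2.
so x = [8; 1, 13, 2, 2].
Convergents (p_i = a_i*p_{i-1} + p_{i-2}, q_i = a_i*q_{i-1} + q_{i-2} with p_{-2}=0, p_{-1}=1, q_{-2}=1, q_{-1}=0), until the denominator exceeds 33:
  i=0: a_0=8, p_0 = 8*1 + 0 = 8, q_0 = 8*0 + 1 = 1.
  i=1: a_1=1, p_1 = 1*8 + 1 = 9, q_1 = 1*1 + 0 = 1.
  i=2: a_2=13, p_2 = 13*9 + 8 = 125, q_2 = 13*1 + 1 = 14.
  i=3: a_3=2, p_3 = 2*125 + 9 = 259, q_3 = 2*14 + 1 = 29.
  i=4: a_4=2, p_4 = 2*259 + 125 = 643, q_4 = 2*29 + 14 = 72.
q_4 = 72 > 33, so the last convergent with denominator <= 33 is p_3/q_3 = 259/29.
The closest fraction with denominator <= 33 is either p_3/q_3 or the intermediate fraction (k*p_3 + p_2)/(k*q_3 + q_2) with the largest k >= 1 whose denominator stays <= 33; these approach x as k grows, and every other convergent or intermediate fraction in range is farther away.
Largest k: floor((33 - q_2)/q_3) = floor((33 - 14)/29) = 0.
Since k = 0, no intermediate fraction beyond p_3/q_3 has denominator <= 33, so the convergent 259/29 is the closest (its error is |643*29 - 259*72|/(72*29) = 1/2088).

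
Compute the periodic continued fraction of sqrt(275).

[16; (1, 1, 2, 1, 1, 32)]

Write x_i = (sqrt(275) + m_i)/d_i with (m_0, d_0) = (0, 1). a_0 = floor(sqrt(275)) = 16, since 16^2 = 256 <= 275 < 289 = 17^2.
Iterate m_{i+1} = d_i*a_i - m_i, d_{i+1} = (275 - m_{i+1}^2)/d_i, a_{i+1} = floor((a_0 + m_{i+1})/d_{i+1}):
  m_1 = 1*16 - 0 = 16, d_1 = (275 - 16^2)/1 = 19/1 = 19, a_1 = floor((16 + 16)/19) = 1.
  m_2 = 19*1 - 16 = 3, d_2 = (275 - 3^2)/19 = 266/19 = 14, a_2 = floor((16 + 3)/14) = 1.
  m_3 = 14*1 - 3 = 11, d_3 = (275 - 11^2)/14 = 154/14 = 11, a_3 = floor((16 + 11)/11) = 2.
  m_4 = 11*2 - 11 = 11, d_4 = (275 - 11^2)/11 = 154/11 = 14, a_4 = floor((16 + 11)/14) = 1.
  m_5 = 14*1 - 11 = 3, d_5 = (275 - 3^2)/14 = 266/14 = 19, a_5 = floor((16 + 3)/19) = 1.
  m_6 = 19*1 - 3 = 16, d_6 = (275 - 16^2)/19 = 19/19 = 1, a_6 = floor((16 + 16)/1) = 32.
  m_7 = 1*32 - 16 = 16, d_7 = (275 - 16^2)/1 = 19/1 = 19: (m_7, d_7) = (m_1, d_1) = (16, 19), so from here the quotients repeat a_1, ..., a_6; the period length is 6.
Hence the expansion of sqrt(275) is a_0 = 16 followed by the repeating block 1, 1, 2, 1, 1, 32 (period 6).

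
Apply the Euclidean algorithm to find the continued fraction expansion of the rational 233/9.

Run the Euclidean algorithm on 233 and 9; the successive quotients are the partial quotients a_0, a_1, ... (each step inverts the fractional part left over by the previous one):
  233 = 25*9 + 8, so a_0 = 25.
  9 = 1*8 + 1, so a_1 = 1.
  8 = 8*1 + 0, so a_2 = 8.
The remainder reaches 0 after 3 divisions, so the expansion has 3 partial quotients, read off in order.

[25; 1, 8]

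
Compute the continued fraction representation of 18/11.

[1; 1, 1, 1, 3]

Run the Euclidean algorithm on 18 and 11; the successive quotients are the partial quotients a_0, a_1, ... (each step inverts the fractional part left over by the previous one):
  18 = 1*11 + 7, so a_0 = 1.
  11 = 1*7 + 4, so a_1 = 1.
  7 = 1*4 + 3, so a_2 = 1.
  4 = 1*3 + 1, so a_3 = 1.
  3 = 3*1 + 0, so a_4 = 3.
The remainder reaches 0 after 5 divisions, so the expansion has 5 partial quotients, read off in order.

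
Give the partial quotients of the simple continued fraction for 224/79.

[2; 1, 5, 13]

Run the Euclidean algorithm on 224 and 79; the successive quotients are the partial quotients a_0, a_1, ... (each step inverts the fractional part left over by the previous one):
  224 = 2*79 + 66, so a_0 = 2.
  79 = 1*66 + 13, so a_1 = 1.
  66 = 5*13 + 1, so a_2 = 5.
  13 = 13*1 + 0, so a_3 = 13.
The remainder reaches 0 after 4 divisions, so the expansion has 4 partial quotients, read off in order.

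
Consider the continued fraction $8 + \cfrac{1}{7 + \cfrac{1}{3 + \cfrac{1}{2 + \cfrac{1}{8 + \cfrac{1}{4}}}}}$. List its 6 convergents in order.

8/1, 57/7, 179/22, 415/51, 3499/430, 14411/1771

Using the convergent recurrence p_i = a_i*p_{i-1} + p_{i-2}, q_i = a_i*q_{i-1} + q_{i-2} with p_{-2}=0, p_{-1}=1, q_{-2}=1, q_{-1}=0:
  i=0: a_0=8, p_0 = 8*1 + 0 = 8, q_0 = 8*0 + 1 = 1.
  i=1: a_1=7, p_1 = 7*8 + 1 = 57, q_1 = 7*1 + 0 = 7.
  i=2: a_2=3, p_2 = 3*57 + 8 = 179, q_2 = 3*7 + 1 = 22.
  i=3: a_3=2, p_3 = 2*179 + 57 = 415, q_3 = 2*22 + 7 = 51.
  i=4: a_4=8, p_4 = 8*415 + 179 = 3499, q_4 = 8*51 + 22 = 430.
  i=5: a_5=4, p_5 = 4*3499 + 415 = 14411, q_5 = 4*430 + 51 = 1771.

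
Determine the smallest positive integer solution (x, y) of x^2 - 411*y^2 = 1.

(x, y) = (49730, 2453)

First expand sqrt(411) as a continued fraction. With x_i = (sqrt(411) + m_i)/d_i and (m_0, d_0) = (0, 1): a_0 = floor(sqrt(411)) = 20, since 20^2 = 400 <= 411 < 441 = 21^2.
Iterate m_{i+1} = d_i*a_i - m_i, d_{i+1} = (411 - m_{i+1}^2)/d_i, a_{i+1} = floor((a_0 + m_{i+1})/d_{i+1}):
  m_1 = 1*20 - 0 = 20, d_1 = (411 - 20^2)/1 = 11/1 = 11, a_1 = floor((20 + 20)/11) = 3.
  m_2 = 11*3 - 20 = 13, d_2 = (411 - 13^2)/11 = 242/11 = 22, a_2 = floor((20 + 13)/22) = 1.
  m_3 = 22*1 - 13 = 9, d_3 = (411 - 9^2)/22 = 330/22 = 15, a_3 = floor((20 + 9)/15) = 1.
  m_4 = 15*1 - 9 = 6, d_4 = (411 - 6^2)/15 = 375/15 = 25, a_4 = floor((20 + 6)/25) = 1.
  m_5 = 25*1 - 6 = 19, d_5 = (411 - 19^2)/25 = 50/25 = 2, a_5 = floor((20 + 19)/2) = 19.
  m_6 = 2*19 - 19 = 19, d_6 = (411 - 19^2)/2 = 50/2 = 25, a_6 = floor((20 + 19)/25) = 1.
  m_7 = 25*1 - 19 = 6, d_7 = (411 - 6^2)/25 = 375/25 = 15, a_7 = floor((20 + 6)/15) = 1.
  m_8 = 15*1 - 6 = 9, d_8 = (411 - 9^2)/15 = 330/15 = 22, a_8 = floor((20 + 9)/22) = 1.
  m_9 = 22*1 - 9 = 13, d_9 = (411 - 13^2)/22 = 242/22 = 11, a_9 = floor((20 + 13)/11) = 3.
  m_10 = 11*3 - 13 = 20, d_10 = (411 - 20^2)/11 = 11/11 = 1, a_10 = floor((20 + 20)/1) = 40.
  m_11 = 1*40 - 20 = 20, d_11 = (411 - 20^2)/1 = 11/1 = 11: (m_11, d_11) = (m_1, d_1) = (20, 11), so from here the quotients repeat a_1, ..., a_10; the period length is 10.
So sqrt(411) = [20; (3, 1, 1, 1, 19, 1, 1, 1, 3, 40)] with period length k = 10.
k is even, so the fundamental solution of x^2 - 411y^2 = 1 is (p_{k-1}, q_{k-1}) = (p_9, q_9); compute convergents through index 9.
Convergents (p_i = a_i*p_{i-1} + p_{i-2}, q_i = a_i*q_{i-1} + q_{i-2} with p_{-2}=0, p_{-1}=1, q_{-2}=1, q_{-1}=0):
  i=0: a_0=20, p_0 = 20*1 + 0 = 20, q_0 = 20*0 + 1 = 1.
  i=1: a_1=3, p_1 = 3*20 + 1 = 61, q_1 = 3*1 + 0 = 3.
  i=2: a_2=1, p_2 = 1*61 + 20 = 81, q_2 = 1*3 + 1 = 4.
  i=3: a_3=1, p_3 = 1*81 + 61 = 142, q_3 = 1*4 + 3 = 7.
  i=4: a_4=1, p_4 = 1*142 + 81 = 223, q_4 = 1*7 + 4 = 11.
  i=5: a_5=19, p_5 = 19*223 + 142 = 4379, q_5 = 19*11 + 7 = 216.
  i=6: a_6=1, p_6 = 1*4379 + 223 = 4602, q_6 = 1*216 + 11 = 227.
  i=7: a_7=1, p_7 = 1*4602 + 4379 = 8981, q_7 = 1*227 + 216 = 443.
  i=8: a_8=1, p_8 = 1*8981 + 4602 = 13583, q_8 = 1*443 + 227 = 670.
  i=9: a_9=3, p_9 = 3*13583 + 8981 = 49730, q_9 = 3*670 + 443 = 2453.
Check: 49730^2 - 411*2453^2 = 2473072900 - 2473072899 = 1, so (x, y) = (49730, 2453) solves the equation, and by the theorem it is the least positive solution.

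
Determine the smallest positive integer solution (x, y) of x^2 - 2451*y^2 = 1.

(x, y) = (6535, 132)

First expand sqrt(2451) as a continued fraction. With x_i = (sqrt(2451) + m_i)/d_i and (m_0, d_0) = (0, 1): a_0 = floor(sqrt(2451)) = 49, since 49^2 = 2401 <= 2451 < 2500 = 50^2.
Iterate m_{i+1} = d_i*a_i - m_i, d_{i+1} = (2451 - m_{i+1}^2)/d_i, a_{i+1} = floor((a_0 + m_{i+1})/d_{i+1}):
  m_1 = 1*49 - 0 = 49, d_1 = (2451 - 49^2)/1 = 50/1 = 50, a_1 = floor((49 + 49)/50) = 1.
  m_2 = 50*1 - 49 = 1, d_2 = (2451 - 1^2)/50 = 2450/50 = 49, a_2 = floor((49 + 1)/49) = 1.
  m_3 = 49*1 - 1 = 48, d_3 = (2451 - 48^2)/49 = 147/49 = 3, a_3 = floor((49 + 48)/3) = 32.
  m_4 = 3*32 - 48 = 48, d_4 = (2451 - 48^2)/3 = 147/3 = 49, a_4 = floor((49 + 48)/49) = 1.
  m_5 = 49*1 - 48 = 1, d_5 = (2451 - 1^2)/49 = 2450/49 = 50, a_5 = floor((49 + 1)/50) = 1.
  m_6 = 50*1 - 1 = 49, d_6 = (2451 - 49^2)/50 = 50/50 = 1, a_6 = floor((49 + 49)/1) = 98.
  m_7 = 1*98 - 49 = 49, d_7 = (2451 - 49^2)/1 = 50/1 = 50: (m_7, d_7) = (m_1, d_1) = (49, 50), so from here the quotients repeat a_1, ..., a_6; the period length is 6.
So sqrt(2451) = [49; (1, 1, 32, 1, 1, 98)] with period length k = 6.
k is even, so the fundamental solution of x^2 - 2451y^2 = 1 is (p_{k-1}, q_{k-1}) = (p_5, q_5); compute convergents through index 5.
Convergents (p_i = a_i*p_{i-1} + p_{i-2}, q_i = a_i*q_{i-1} + q_{i-2} with p_{-2}=0, p_{-1}=1, q_{-2}=1, q_{-1}=0):
  i=0: a_0=49, p_0 = 49*1 + 0 = 49, q_0 = 49*0 + 1 = 1.
  i=1: a_1=1, p_1 = 1*49 + 1 = 50, q_1 = 1*1 + 0 = 1.
  i=2: a_2=1, p_2 = 1*50 + 49 = 99, q_2 = 1*1 + 1 = 2.
  i=3: a_3=32, p_3 = 32*99 + 50 = 3218, q_3 = 32*2 + 1 = 65.
  i=4: a_4=1, p_4 = 1*3218 + 99 = 3317, q_4 = 1*65 + 2 = 67.
  i=5: a_5=1, p_5 = 1*3317 + 3218 = 6535, q_5 = 1*67 + 65 = 132.
Check: 6535^2 - 2451*132^2 = 42706225 - 42706224 = 1, so (x, y) = (6535, 132) solves the equation, and by the theorem it is the least positive solution.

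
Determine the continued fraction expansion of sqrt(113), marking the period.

[10; (1, 1, 1, 2, 2, 1, 1, 1, 20)]

Write x_i = (sqrt(113) + m_i)/d_i with (m_0, d_0) = (0, 1). a_0 = floor(sqrt(113)) = 10, since 10^2 = 100 <= 113 < 121 = 11^2.
Iterate m_{i+1} = d_i*a_i - m_i, d_{i+1} = (113 - m_{i+1}^2)/d_i, a_{i+1} = floor((a_0 + m_{i+1})/d_{i+1}):
  m_1 = 1*10 - 0 = 10, d_1 = (113 - 10^2)/1 = 13/1 = 13, a_1 = floor((10 + 10)/13) = 1.
  m_2 = 13*1 - 10 = 3, d_2 = (113 - 3^2)/13 = 104/13 = 8, a_2 = floor((10 + 3)/8) = 1.
  m_3 = 8*1 - 3 = 5, d_3 = (113 - 5^2)/8 = 88/8 = 11, a_3 = floor((10 + 5)/11) = 1.
  m_4 = 11*1 - 5 = 6, d_4 = (113 - 6^2)/11 = 77/11 = 7, a_4 = floor((10 + 6)/7) = 2.
  m_5 = 7*2 - 6 = 8, d_5 = (113 - 8^2)/7 = 49/7 = 7, a_5 = floor((10 + 8)/7) = 2.
  m_6 = 7*2 - 8 = 6, d_6 = (113 - 6^2)/7 = 77/7 = 11, a_6 = floor((10 + 6)/11) = 1.
  m_7 = 11*1 - 6 = 5, d_7 = (113 - 5^2)/11 = 88/11 = 8, a_7 = floor((10 + 5)/8) = 1.
  m_8 = 8*1 - 5 = 3, d_8 = (113 - 3^2)/8 = 104/8 = 13, a_8 = floor((10 + 3)/13) = 1.
  m_9 = 13*1 - 3 = 10, d_9 = (113 - 10^2)/13 = 13/13 = 1, a_9 = floor((10 + 10)/1) = 20.
  m_10 = 1*20 - 10 = 10, d_10 = (113 - 10^2)/1 = 13/1 = 13: (m_10, d_10) = (m_1, d_1) = (10, 13), so from here the quotients repeat a_1, ..., a_9; the period length is 9.
Hence the expansion of sqrt(113) is a_0 = 10 followed by the repeating block 1, 1, 1, 2, 2, 1, 1, 1, 20 (period 9).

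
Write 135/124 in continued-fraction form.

[1; 11, 3, 1, 2]

Run the Euclidean algorithm on 135 and 124; the successive quotients are the partial quotients a_0, a_1, ... (each step inverts the fractional part left over by the previous one):
  135 = 1*124 + 11, so a_0 = 1.
  124 = 11*11 + 3, so a_1 = 11.
  11 = 3*3 + 2, so a_2 = 3.
  3 = 1*2 + 1, so a_3 = 1.
  2 = 2*1 + 0, so a_4 = 2.
The remainder reaches 0 after 5 divisions, so the expansion has 5 partial quotients, read off in order.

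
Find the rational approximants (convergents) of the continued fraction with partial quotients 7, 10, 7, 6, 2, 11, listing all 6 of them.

7/1, 71/10, 504/71, 3095/436, 6694/943, 76729/10809

Using the convergent recurrence p_i = a_i*p_{i-1} + p_{i-2}, q_i = a_i*q_{i-1} + q_{i-2} with p_{-2}=0, p_{-1}=1, q_{-2}=1, q_{-1}=0:
  i=0: a_0=7, p_0 = 7*1 + 0 = 7, q_0 = 7*0 + 1 = 1.
  i=1: a_1=10, p_1 = 10*7 + 1 = 71, q_1 = 10*1 + 0 = 10.
  i=2: a_2=7, p_2 = 7*71 + 7 = 504, q_2 = 7*10 + 1 = 71.
  i=3: a_3=6, p_3 = 6*504 + 71 = 3095, q_3 = 6*71 + 10 = 436.
  i=4: a_4=2, p_4 = 2*3095 + 504 = 6694, q_4 = 2*436 + 71 = 943.
  i=5: a_5=11, p_5 = 11*6694 + 3095 = 76729, q_5 = 11*943 + 436 = 10809.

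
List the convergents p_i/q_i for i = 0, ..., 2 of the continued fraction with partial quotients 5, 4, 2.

5/1, 21/4, 47/9

Using the convergent recurrence p_i = a_i*p_{i-1} + p_{i-2}, q_i = a_i*q_{i-1} + q_{i-2} with p_{-2}=0, p_{-1}=1, q_{-2}=1, q_{-1}=0:
  i=0: a_0=5, p_0 = 5*1 + 0 = 5, q_0 = 5*0 + 1 = 1.
  i=1: a_1=4, p_1 = 4*5 + 1 = 21, q_1 = 4*1 + 0 = 4.
  i=2: a_2=2, p_2 = 2*21 + 5 = 47, q_2 = 2*4 + 1 = 9.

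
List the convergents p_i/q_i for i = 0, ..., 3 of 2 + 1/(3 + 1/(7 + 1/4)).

Using the convergent recurrence p_i = a_i*p_{i-1} + p_{i-2}, q_i = a_i*q_{i-1} + q_{i-2} with p_{-2}=0, p_{-1}=1, q_{-2}=1, q_{-1}=0:
  i=0: a_0=2, p_0 = 2*1 + 0 = 2, q_0 = 2*0 + 1 = 1.
  i=1: a_1=3, p_1 = 3*2 + 1 = 7, q_1 = 3*1 + 0 = 3.
  i=2: a_2=7, p_2 = 7*7 + 2 = 51, q_2 = 7*3 + 1 = 22.
  i=3: a_3=4, p_3 = 4*51 + 7 = 211, q_3 = 4*22 + 3 = 91.

2/1, 7/3, 51/22, 211/91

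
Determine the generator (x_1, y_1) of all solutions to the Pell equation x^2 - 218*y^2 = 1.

(x, y) = (126003, 8534)

First expand sqrt(218) as a continued fraction. With x_i = (sqrt(218) + m_i)/d_i and (m_0, d_0) = (0, 1): a_0 = floor(sqrt(218)) = 14, since 14^2 = 196 <= 218 < 225 = 15^2.
Iterate m_{i+1} = d_i*a_i - m_i, d_{i+1} = (218 - m_{i+1}^2)/d_i, a_{i+1} = floor((a_0 + m_{i+1})/d_{i+1}):
  m_1 = 1*14 - 0 = 14, d_1 = (218 - 14^2)/1 = 22/1 = 22, a_1 = floor((14 + 14)/22) = 1.
  m_2 = 22*1 - 14 = 8, d_2 = (218 - 8^2)/22 = 154/22 = 7, a_2 = floor((14 + 8)/7) = 3.
  m_3 = 7*3 - 8 = 13, d_3 = (218 - 13^2)/7 = 49/7 = 7, a_3 = floor((14 + 13)/7) = 3.
  m_4 = 7*3 - 13 = 8, d_4 = (218 - 8^2)/7 = 154/7 = 22, a_4 = floor((14 + 8)/22) = 1.
  m_5 = 22*1 - 8 = 14, d_5 = (218 - 14^2)/22 = 22/22 = 1, a_5 = floor((14 + 14)/1) = 28.
  m_6 = 1*28 - 14 = 14, d_6 = (218 - 14^2)/1 = 22/1 = 22: (m_6, d_6) = (m_1, d_1) = (14, 22), so from here the quotients repeat a_1, ..., a_5; the period length is 5.
So sqrt(218) = [14; (1, 3, 3, 1, 28)] with period length k = 5.
k is odd, so (p_{k-1}, q_{k-1}) only solves x^2 - 218y^2 = -1 and the fundamental solution of x^2 - 218y^2 = 1 is (p_{2k-1}, q_{2k-1}) = (p_9, q_9); compute convergents through index 9, running through the period twice.
Convergents (p_i = a_i*p_{i-1} + p_{i-2}, q_i = a_i*q_{i-1} + q_{i-2} with p_{-2}=0, p_{-1}=1, q_{-2}=1, q_{-1}=0):
  i=0: a_0=14, p_0 = 14*1 + 0 = 14, q_0 = 14*0 + 1 = 1.
  i=1: a_1=1, p_1 = 1*14 + 1 = 15, q_1 = 1*1 + 0 = 1.
  i=2: a_2=3, p_2 = 3*15 + 14 = 59, q_2 = 3*1 + 1 = 4.
  i=3: a_3=3, p_3 = 3*59 + 15 = 192, q_3 = 3*4 + 1 = 13.
  i=4: a_4=1, p_4 = 1*192 + 59 = 251, q_4 = 1*13 + 4 = 17.
  i=5: a_5=28, p_5 = 28*251 + 192 = 7220, q_5 = 28*17 + 13 = 489.
  i=6: a_6=1, p_6 = 1*7220 + 251 = 7471, q_6 = 1*489 + 17 = 506.
  i=7: a_7=3, p_7 = 3*7471 + 7220 = 29633, q_7 = 3*506 + 489 = 2007.
  i=8: a_8=3, p_8 = 3*29633 + 7471 = 96370, q_8 = 3*2007 + 506 = 6527.
  i=9: a_9=1, p_9 = 1*96370 + 29633 = 126003, q_9 = 1*6527 + 2007 = 8534.
Indeed p_4^2 - 218*q_4^2 = 63001 - 63002 = -1, not +1.
Check: 126003^2 - 218*8534^2 = 15876756009 - 15876756008 = 1, so (x, y) = (126003, 8534) solves the equation, and by the theorem it is the least positive solution.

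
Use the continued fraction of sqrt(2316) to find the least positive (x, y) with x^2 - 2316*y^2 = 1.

(x, y) = (385, 8)

First expand sqrt(2316) as a continued fraction. With x_i = (sqrt(2316) + m_i)/d_i and (m_0, d_0) = (0, 1): a_0 = floor(sqrt(2316)) = 48, since 48^2 = 2304 <= 2316 < 2401 = 49^2.
Iterate m_{i+1} = d_i*a_i - m_i, d_{i+1} = (2316 - m_{i+1}^2)/d_i, a_{i+1} = floor((a_0 + m_{i+1})/d_{i+1}):
  m_1 = 1*48 - 0 = 48, d_1 = (2316 - 48^2)/1 = 12/1 = 12, a_1 = floor((48 + 48)/12) = 8.
  m_2 = 12*8 - 48 = 48, d_2 = (2316 - 48^2)/12 = 12/12 = 1, a_2 = floor((48 + 48)/1) = 96.
  m_3 = 1*96 - 48 = 48, d_3 = (2316 - 48^2)/1 = 12/1 = 12: (m_3, d_3) = (m_1, d_1) = (48, 12), so from here the quotients repeat a_1, a_2; the period length is 2.
So sqrt(2316) = [48; (8, 96)] with period length k = 2.
k is even, so the fundamental solution of x^2 - 2316y^2 = 1 is (p_{k-1}, q_{k-1}) = (p_1, q_1); compute convergents through index 1.
Convergents (p_i = a_i*p_{i-1} + p_{i-2}, q_i = a_i*q_{i-1} + q_{i-2} with p_{-2}=0, p_{-1}=1, q_{-2}=1, q_{-1}=0):
  i=0: a_0=48, p_0 = 48*1 + 0 = 48, q_0 = 48*0 + 1 = 1.
  i=1: a_1=8, p_1 = 8*48 + 1 = 385, q_1 = 8*1 + 0 = 8.
Check: 385^2 - 2316*8^2 = 148225 - 148224 = 1, so (x, y) = (385, 8) solves the equation, and by the theorem it is the least positive solution.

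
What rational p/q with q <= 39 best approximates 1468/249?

Expand x = 1468/249 as a continued fraction with the Euclidean algorithm:
  1468 = 5*249 + 223, so a_0 = 5.
  249 = 1*223 + 26, so a_1 = 1.
  223 = 8*26 + 15, so a_2 = 8.
  26 = 1*15 + 11, so a_3 = 1.
  15 = 1*11 + 4, so a_4 = 1.
  11 = 2*4 + 3, so a_5 = 2.
  4 = 1*3 + 1, so a_6 = 1.
  3 = 3*1 + 0, so a_7 = 3.
so x = [5; 1, 8, 1, 1, 2, 1, 3].
Convergents (p_i = a_i*p_{i-1} + p_{i-2}, q_i = a_i*q_{i-1} + q_{i-2} with p_{-2}=0, p_{-1}=1, q_{-2}=1, q_{-1}=0), until the denominator exceeds 39:
  i=0: a_0=5, p_0 = 5*1 + 0 = 5, q_0 = 5*0 + 1 = 1.
  i=1: a_1=1, p_1 = 1*5 + 1 = 6, q_1 = 1*1 + 0 = 1.
  i=2: a_2=8, p_2 = 8*6 + 5 = 53, q_2 = 8*1 + 1 = 9.
  i=3: a_3=1, p_3 = 1*53 + 6 = 59, q_3 = 1*9 + 1 = 10.
  i=4: a_4=1, p_4 = 1*59 + 53 = 112, q_4 = 1*10 + 9 = 19.
  i=5: a_5=2, p_5 = 2*112 + 59 = 283, q_5 = 2*19 + 10 = 48.
q_5 = 48 > 39, so the last convergent with denominator <= 39 is p_4/q_4 = 112/19.
The closest fraction with denominator <= 39 is either p_4/q_4 or the intermediate fraction (k*p_4 + p_3)/(k*q_4 + q_3) with the largest k >= 1 whose denominator stays <= 39; these approach x as k grows, and every other convergent or intermediate fraction in range is farther away.
Largest k: floor((39 - q_3)/q_4) = floor((39 - 10)/19) = 1.
That gives (1*112 + 59)/(1*19 + 10) = 171/29.
Compare the errors: |x - 112/19| = |1468*19 - 112*249|/(249*19) = 4/4731, and |x - 171/29| = |1468*29 - 171*249|/(249*29) = 7/7221.
Cross-multiplying, 4*7221 = 28884 < 33117 = 7*4731, so 4/4731 is smaller: the convergent 112/19 is closer to x than 171/29.

112/19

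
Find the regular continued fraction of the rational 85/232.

[0; 2, 1, 2, 1, 2, 3, 2]

Run the Euclidean algorithm on 85 and 232; the successive quotients are the partial quotients a_0, a_1, ... (each step inverts the fractional part left over by the previous one):
  85 = 0*232 + 85, so a_0 = 0.
  232 = 2*85 + 62, so a_1 = 2.
  85 = 1*62 + 23, so a_2 = 1.
  62 = 2*23 + 16, so a_3 = 2.
  23 = 1*16 + 7, so a_4 = 1.
  16 = 2*7 + 2, so a_5 = 2.
  7 = 3*2 + 1, so a_6 = 3.
  2 = 2*1 + 0, so a_7 = 2.
The remainder reaches 0 after 8 divisions, so the expansion has 8 partial quotients, read off in order.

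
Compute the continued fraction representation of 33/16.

[2; 16]

Run the Euclidean algorithm on 33 and 16; the successive quotients are the partial quotients a_0, a_1, ... (each step inverts the fractional part left over by the previous one):
  33 = 2*16 + 1, so a_0 = 2.
  16 = 16*1 + 0, so a_1 = 16.
The remainder reaches 0 after 2 divisions, so the expansion has 2 partial quotients, read off in order.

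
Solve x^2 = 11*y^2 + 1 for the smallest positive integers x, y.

(x, y) = (10, 3)

First expand sqrt(11) as a continued fraction. With x_i = (sqrt(11) + m_i)/d_i and (m_0, d_0) = (0, 1): a_0 = floor(sqrt(11)) = 3, since 3^2 = 9 <= 11 < 16 = 4^2.
Iterate m_{i+1} = d_i*a_i - m_i, d_{i+1} = (11 - m_{i+1}^2)/d_i, a_{i+1} = floor((a_0 + m_{i+1})/d_{i+1}):
  m_1 = 1*3 - 0 = 3, d_1 = (11 - 3^2)/1 = 2/1 = 2, a_1 = floor((3 + 3)/2) = 3.
  m_2 = 2*3 - 3 = 3, d_2 = (11 - 3^2)/2 = 2/2 = 1, a_2 = floor((3 + 3)/1) = 6.
  m_3 = 1*6 - 3 = 3, d_3 = (11 - 3^2)/1 = 2/1 = 2: (m_3, d_3) = (m_1, d_1) = (3, 2), so from here the quotients repeat a_1, a_2; the period length is 2.
So sqrt(11) = [3; (3, 6)] with period length k = 2.
k is even, so the fundamental solution of x^2 - 11y^2 = 1 is (p_{k-1}, q_{k-1}) = (p_1, q_1); compute convergents through index 1.
Convergents (p_i = a_i*p_{i-1} + p_{i-2}, q_i = a_i*q_{i-1} + q_{i-2} with p_{-2}=0, p_{-1}=1, q_{-2}=1, q_{-1}=0):
  i=0: a_0=3, p_0 = 3*1 + 0 = 3, q_0 = 3*0 + 1 = 1.
  i=1: a_1=3, p_1 = 3*3 + 1 = 10, q_1 = 3*1 + 0 = 3.
Check: 10^2 - 11*3^2 = 100 - 99 = 1, so (x, y) = (10, 3) solves the equation, and by the theorem it is the least positive solution.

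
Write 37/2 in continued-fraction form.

Run the Euclidean algorithm on 37 and 2; the successive quotients are the partial quotients a_0, a_1, ... (each step inverts the fractional part left over by the previous one):
  37 = 18*2 + 1, so a_0 = 18.
  2 = 2*1 + 0, so a_1 = 2.
The remainder reaches 0 after 2 divisions, so the expansion has 2 partial quotients, read off in order.

[18; 2]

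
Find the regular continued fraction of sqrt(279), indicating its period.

Write x_i = (sqrt(279) + m_i)/d_i with (m_0, d_0) = (0, 1). a_0 = floor(sqrt(279)) = 16, since 16^2 = 256 <= 279 < 289 = 17^2.
Iterate m_{i+1} = d_i*a_i - m_i, d_{i+1} = (279 - m_{i+1}^2)/d_i, a_{i+1} = floor((a_0 + m_{i+1})/d_{i+1}):
  m_1 = 1*16 - 0 = 16, d_1 = (279 - 16^2)/1 = 23/1 = 23, a_1 = floor((16 + 16)/23) = 1.
  m_2 = 23*1 - 16 = 7, d_2 = (279 - 7^2)/23 = 230/23 = 10, a_2 = floor((16 + 7)/10) = 2.
  m_3 = 10*2 - 7 = 13, d_3 = (279 - 13^2)/10 = 110/10 = 11, a_3 = floor((16 + 13)/11) = 2.
  m_4 = 11*2 - 13 = 9, d_4 = (279 - 9^2)/11 = 198/11 = 18, a_4 = floor((16 + 9)/18) = 1.
  m_5 = 18*1 - 9 = 9, d_5 = (279 - 9^2)/18 = 198/18 = 11, a_5 = floor((16 + 9)/11) = 2.
  m_6 = 11*2 - 9 = 13, d_6 = (279 - 13^2)/11 = 110/11 = 10, a_6 = floor((16 + 13)/10) = 2.
  m_7 = 10*2 - 13 = 7, d_7 = (279 - 7^2)/10 = 230/10 = 23, a_7 = floor((16 + 7)/23) = 1.
  m_8 = 23*1 - 7 = 16, d_8 = (279 - 16^2)/23 = 23/23 = 1, a_8 = floor((16 + 16)/1) = 32.
  m_9 = 1*32 - 16 = 16, d_9 = (279 - 16^2)/1 = 23/1 = 23: (m_9, d_9) = (m_1, d_1) = (16, 23), so from here the quotients repeat a_1, ..., a_8; the period length is 8.
Hence the expansion of sqrt(279) is a_0 = 16 followed by the repeating block 1, 2, 2, 1, 2, 2, 1, 32 (period 8).

[16; (1, 2, 2, 1, 2, 2, 1, 32)]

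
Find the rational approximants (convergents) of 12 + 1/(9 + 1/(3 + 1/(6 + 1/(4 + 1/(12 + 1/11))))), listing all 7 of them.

12/1, 109/9, 339/28, 2143/177, 8911/736, 109075/9009, 1208736/99835

Using the convergent recurrence p_i = a_i*p_{i-1} + p_{i-2}, q_i = a_i*q_{i-1} + q_{i-2} with p_{-2}=0, p_{-1}=1, q_{-2}=1, q_{-1}=0:
  i=0: a_0=12, p_0 = 12*1 + 0 = 12, q_0 = 12*0 + 1 = 1.
  i=1: a_1=9, p_1 = 9*12 + 1 = 109, q_1 = 9*1 + 0 = 9.
  i=2: a_2=3, p_2 = 3*109 + 12 = 339, q_2 = 3*9 + 1 = 28.
  i=3: a_3=6, p_3 = 6*339 + 109 = 2143, q_3 = 6*28 + 9 = 177.
  i=4: a_4=4, p_4 = 4*2143 + 339 = 8911, q_4 = 4*177 + 28 = 736.
  i=5: a_5=12, p_5 = 12*8911 + 2143 = 109075, q_5 = 12*736 + 177 = 9009.
  i=6: a_6=11, p_6 = 11*109075 + 8911 = 1208736, q_6 = 11*9009 + 736 = 99835.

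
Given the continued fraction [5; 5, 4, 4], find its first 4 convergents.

5/1, 26/5, 109/21, 462/89

Using the convergent recurrence p_i = a_i*p_{i-1} + p_{i-2}, q_i = a_i*q_{i-1} + q_{i-2} with p_{-2}=0, p_{-1}=1, q_{-2}=1, q_{-1}=0:
  i=0: a_0=5, p_0 = 5*1 + 0 = 5, q_0 = 5*0 + 1 = 1.
  i=1: a_1=5, p_1 = 5*5 + 1 = 26, q_1 = 5*1 + 0 = 5.
  i=2: a_2=4, p_2 = 4*26 + 5 = 109, q_2 = 4*5 + 1 = 21.
  i=3: a_3=4, p_3 = 4*109 + 26 = 462, q_3 = 4*21 + 5 = 89.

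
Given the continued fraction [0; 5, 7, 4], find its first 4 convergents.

Using the convergent recurrence p_i = a_i*p_{i-1} + p_{i-2}, q_i = a_i*q_{i-1} + q_{i-2} with p_{-2}=0, p_{-1}=1, q_{-2}=1, q_{-1}=0:
  i=0: a_0=0, p_0 = 0*1 + 0 = 0, q_0 = 0*0 + 1 = 1.
  i=1: a_1=5, p_1 = 5*0 + 1 = 1, q_1 = 5*1 + 0 = 5.
  i=2: a_2=7, p_2 = 7*1 + 0 = 7, q_2 = 7*5 + 1 = 36.
  i=3: a_3=4, p_3 = 4*7 + 1 = 29, q_3 = 4*36 + 5 = 149.

0/1, 1/5, 7/36, 29/149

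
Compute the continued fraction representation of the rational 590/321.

Run the Euclidean algorithm on 590 and 321; the successive quotients are the partial quotients a_0, a_1, ... (each step inverts the fractional part left over by the previous one):
  590 = 1*321 + 269, so a_0 = 1.
  321 = 1*269 + 52, so a_1 = 1.
  269 = 5*52 + 9, so a_2 = 5.
  52 = 5*9 + 7, so a_3 = 5.
  9 = 1*7 + 2, so a_4 = 1.
  7 = 3*2 + 1, so a_5 = 3.
  2 = 2*1 + 0, so a_6 = 2.
The remainder reaches 0 after 7 divisions, so the expansion has 7 partial quotients, read off in order.

[1; 1, 5, 5, 1, 3, 2]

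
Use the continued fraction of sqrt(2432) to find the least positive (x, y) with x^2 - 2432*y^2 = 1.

(x, y) = (14982337, 303807)

First expand sqrt(2432) as a continued fraction. With x_i = (sqrt(2432) + m_i)/d_i and (m_0, d_0) = (0, 1): a_0 = floor(sqrt(2432)) = 49, since 49^2 = 2401 <= 2432 < 2500 = 50^2.
Iterate m_{i+1} = d_i*a_i - m_i, d_{i+1} = (2432 - m_{i+1}^2)/d_i, a_{i+1} = floor((a_0 + m_{i+1})/d_{i+1}):
  m_1 = 1*49 - 0 = 49, d_1 = (2432 - 49^2)/1 = 31/1 = 31, a_1 = floor((49 + 49)/31) = 3.
  m_2 = 31*3 - 49 = 44, d_2 = (2432 - 44^2)/31 = 496/31 = 16, a_2 = floor((49 + 44)/16) = 5.
  m_3 = 16*5 - 44 = 36, d_3 = (2432 - 36^2)/16 = 1136/16 = 71, a_3 = floor((49 + 36)/71) = 1.
  m_4 = 71*1 - 36 = 35, d_4 = (2432 - 35^2)/71 = 1207/71 = 17, a_4 = floor((49 + 35)/17) = 4.
  m_5 = 17*4 - 35 = 33, d_5 = (2432 - 33^2)/17 = 1343/17 = 79, a_5 = floor((49 + 33)/79) = 1.
  m_6 = 79*1 - 33 = 46, d_6 = (2432 - 46^2)/79 = 316/79 = 4, a_6 = floor((49 + 46)/4) = 23.
  m_7 = 4*23 - 46 = 46, d_7 = (2432 - 46^2)/4 = 316/4 = 79, a_7 = floor((49 + 46)/79) = 1.
  m_8 = 79*1 - 46 = 33, d_8 = (2432 - 33^2)/79 = 1343/79 = 17, a_8 = floor((49 + 33)/17) = 4.
  m_9 = 17*4 - 33 = 35, d_9 = (2432 - 35^2)/17 = 1207/17 = 71, a_9 = floor((49 + 35)/71) = 1.
  m_10 = 71*1 - 35 = 36, d_10 = (2432 - 36^2)/71 = 1136/71 = 16, a_10 = floor((49 + 36)/16) = 5.
  m_11 = 16*5 - 36 = 44, d_11 = (2432 - 44^2)/16 = 496/16 = 31, a_11 = floor((49 + 44)/31) = 3.
  m_12 = 31*3 - 44 = 49, d_12 = (2432 - 49^2)/31 = 31/31 = 1, a_12 = floor((49 + 49)/1) = 98.
  m_13 = 1*98 - 49 = 49, d_13 = (2432 - 49^2)/1 = 31/1 = 31: (m_13, d_13) = (m_1, d_1) = (49, 31), so from here the quotients repeat a_1, ..., a_12; the period length is 12.
So sqrt(2432) = [49; (3, 5, 1, 4, 1, 23, 1, 4, 1, 5, 3, 98)] with period length k = 12.
k is even, so the fundamental solution of x^2 - 2432y^2 = 1 is (p_{k-1}, q_{k-1}) = (p_11, q_11); compute convergents through index 11.
Convergents (p_i = a_i*p_{i-1} + p_{i-2}, q_i = a_i*q_{i-1} + q_{i-2} with p_{-2}=0, p_{-1}=1, q_{-2}=1, q_{-1}=0):
  i=0: a_0=49, p_0 = 49*1 + 0 = 49, q_0 = 49*0 + 1 = 1.
  i=1: a_1=3, p_1 = 3*49 + 1 = 148, q_1 = 3*1 + 0 = 3.
  i=2: a_2=5, p_2 = 5*148 + 49 = 789, q_2 = 5*3 + 1 = 16.
  i=3: a_3=1, p_3 = 1*789 + 148 = 937, q_3 = 1*16 + 3 = 19.
  i=4: a_4=4, p_4 = 4*937 + 789 = 4537, q_4 = 4*19 + 16 = 92.
  i=5: a_5=1, p_5 = 1*4537 + 937 = 5474, q_5 = 1*92 + 19 = 111.
  i=6: a_6=23, p_6 = 23*5474 + 4537 = 130439, q_6 = 23*111 + 92 = 2645.
  i=7: a_7=1, p_7 = 1*130439 + 5474 = 135913, q_7 = 1*2645 + 111 = 2756.
  i=8: a_8=4, p_8 = 4*135913 + 130439 = 674091, q_8 = 4*2756 + 2645 = 13669.
  i=9: a_9=1, p_9 = 1*674091 + 135913 = 810004, q_9 = 1*13669 + 2756 = 16425.
  i=10: a_10=5, p_10 = 5*810004 + 674091 = 4724111, q_10 = 5*16425 + 13669 = 95794.
  i=11: a_11=3, p_11 = 3*4724111 + 810004 = 14982337, q_11 = 3*95794 + 16425 = 303807.
Check: 14982337^2 - 2432*303807^2 = 224470421981569 - 224470421981568 = 1, so (x, y) = (14982337, 303807) solves the equation, and by the theorem it is the least positive solution.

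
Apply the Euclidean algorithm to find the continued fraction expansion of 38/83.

Run the Euclidean algorithm on 38 and 83; the successive quotients are the partial quotients a_0, a_1, ... (each step inverts the fractional part left over by the previous one):
  38 = 0*83 + 38, so a_0 = 0.
  83 = 2*38 + 7, so a_1 = 2.
  38 = 5*7 + 3, so a_2 = 5.
  7 = 2*3 + 1, so a_3 = 2.
  3 = 3*1 + 0, so a_4 = 3.
The remainder reaches 0 after 5 divisions, so the expansion has 5 partial quotients, read off in order.

[0; 2, 5, 2, 3]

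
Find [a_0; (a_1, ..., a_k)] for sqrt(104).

[10; (5, 20)]

Write x_i = (sqrt(104) + m_i)/d_i with (m_0, d_0) = (0, 1). a_0 = floor(sqrt(104)) = 10, since 10^2 = 100 <= 104 < 121 = 11^2.
Iterate m_{i+1} = d_i*a_i - m_i, d_{i+1} = (104 - m_{i+1}^2)/d_i, a_{i+1} = floor((a_0 + m_{i+1})/d_{i+1}):
  m_1 = 1*10 - 0 = 10, d_1 = (104 - 10^2)/1 = 4/1 = 4, a_1 = floor((10 + 10)/4) = 5.
  m_2 = 4*5 - 10 = 10, d_2 = (104 - 10^2)/4 = 4/4 = 1, a_2 = floor((10 + 10)/1) = 20.
  m_3 = 1*20 - 10 = 10, d_3 = (104 - 10^2)/1 = 4/1 = 4: (m_3, d_3) = (m_1, d_1) = (10, 4), so from here the quotients repeat a_1, a_2; the period length is 2.
Hence the expansion of sqrt(104) is a_0 = 10 followed by the repeating block 5, 20 (period 2).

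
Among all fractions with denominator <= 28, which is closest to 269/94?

63/22

Expand x = 269/94 as a continued fraction with the Euclidean algorithm:
  269 = 2*94 + 81, so a_0 = 2.
  94 = 1*81 + 13, so a_1 = 1.
  81 = 6*13 + 3, so a_2 = 6.
  13 = 4*3 + 1, so a_3 = 4.
  3 = 3*1 + 0, so a_4 = 3.
so x = [2; 1, 6, 4, 3].
Convergents (p_i = a_i*p_{i-1} + p_{i-2}, q_i = a_i*q_{i-1} + q_{i-2} with p_{-2}=0, p_{-1}=1, q_{-2}=1, q_{-1}=0), until the denominator exceeds 28:
  i=0: a_0=2, p_0 = 2*1 + 0 = 2, q_0 = 2*0 + 1 = 1.
  i=1: a_1=1, p_1 = 1*2 + 1 = 3, q_1 = 1*1 + 0 = 1.
  i=2: a_2=6, p_2 = 6*3 + 2 = 20, q_2 = 6*1 + 1 = 7.
  i=3: a_3=4, p_3 = 4*20 + 3 = 83, q_3 = 4*7 + 1 = 29.
q_3 = 29 > 28, so the last convergent with denominator <= 28 is p_2/q_2 = 20/7.
The closest fraction with denominator <= 28 is either p_2/q_2 or the intermediate fraction (k*p_2 + p_1)/(k*q_2 + q_1) with the largest k >= 1 whose denominator stays <= 28; these approach x as k grows, and every other convergent or intermediate fraction in range is farther away.
Largest k: floor((28 - q_1)/q_2) = floor((28 - 1)/7) = 3.
That gives (3*20 + 3)/(3*7 + 1) = 63/22.
Compare the errors: |x - 20/7| = |269*7 - 20*94|/(94*7) = 3/658, and |x - 63/22| = |269*22 - 63*94|/(94*22) = 4/2068.
Cross-multiplying, 4*658 = 2632 < 6204 = 3*2068, so 4/2068 is smaller: the intermediate fraction 63/22 is closer to x than 20/7.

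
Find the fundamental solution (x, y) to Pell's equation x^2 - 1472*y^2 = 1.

(x, y) = (1151, 30)

First expand sqrt(1472) as a continued fraction. With x_i = (sqrt(1472) + m_i)/d_i and (m_0, d_0) = (0, 1): a_0 = floor(sqrt(1472)) = 38, since 38^2 = 1444 <= 1472 < 1521 = 39^2.
Iterate m_{i+1} = d_i*a_i - m_i, d_{i+1} = (1472 - m_{i+1}^2)/d_i, a_{i+1} = floor((a_0 + m_{i+1})/d_{i+1}):
  m_1 = 1*38 - 0 = 38, d_1 = (1472 - 38^2)/1 = 28/1 = 28, a_1 = floor((38 + 38)/28) = 2.
  m_2 = 28*2 - 38 = 18, d_2 = (1472 - 18^2)/28 = 1148/28 = 41, a_2 = floor((38 + 18)/41) = 1.
  m_3 = 41*1 - 18 = 23, d_3 = (1472 - 23^2)/41 = 943/41 = 23, a_3 = floor((38 + 23)/23) = 2.
  m_4 = 23*2 - 23 = 23, d_4 = (1472 - 23^2)/23 = 943/23 = 41, a_4 = floor((38 + 23)/41) = 1.
  m_5 = 41*1 - 23 = 18, d_5 = (1472 - 18^2)/41 = 1148/41 = 28, a_5 = floor((38 + 18)/28) = 2.
  m_6 = 28*2 - 18 = 38, d_6 = (1472 - 38^2)/28 = 28/28 = 1, a_6 = floor((38 + 38)/1) = 76.
  m_7 = 1*76 - 38 = 38, d_7 = (1472 - 38^2)/1 = 28/1 = 28: (m_7, d_7) = (m_1, d_1) = (38, 28), so from here the quotients repeat a_1, ..., a_6; the period length is 6.
So sqrt(1472) = [38; (2, 1, 2, 1, 2, 76)] with period length k = 6.
k is even, so the fundamental solution of x^2 - 1472y^2 = 1 is (p_{k-1}, q_{k-1}) = (p_5, q_5); compute convergents through index 5.
Convergents (p_i = a_i*p_{i-1} + p_{i-2}, q_i = a_i*q_{i-1} + q_{i-2} with p_{-2}=0, p_{-1}=1, q_{-2}=1, q_{-1}=0):
  i=0: a_0=38, p_0 = 38*1 + 0 = 38, q_0 = 38*0 + 1 = 1.
  i=1: a_1=2, p_1 = 2*38 + 1 = 77, q_1 = 2*1 + 0 = 2.
  i=2: a_2=1, p_2 = 1*77 + 38 = 115, q_2 = 1*2 + 1 = 3.
  i=3: a_3=2, p_3 = 2*115 + 77 = 307, q_3 = 2*3 + 2 = 8.
  i=4: a_4=1, p_4 = 1*307 + 115 = 422, q_4 = 1*8 + 3 = 11.
  i=5: a_5=2, p_5 = 2*422 + 307 = 1151, q_5 = 2*11 + 8 = 30.
Check: 1151^2 - 1472*30^2 = 1324801 - 1324800 = 1, so (x, y) = (1151, 30) solves the equation, and by the theorem it is the least positive solution.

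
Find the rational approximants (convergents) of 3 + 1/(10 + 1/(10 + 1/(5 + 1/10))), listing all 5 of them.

3/1, 31/10, 313/101, 1596/515, 16273/5251

Using the convergent recurrence p_i = a_i*p_{i-1} + p_{i-2}, q_i = a_i*q_{i-1} + q_{i-2} with p_{-2}=0, p_{-1}=1, q_{-2}=1, q_{-1}=0:
  i=0: a_0=3, p_0 = 3*1 + 0 = 3, q_0 = 3*0 + 1 = 1.
  i=1: a_1=10, p_1 = 10*3 + 1 = 31, q_1 = 10*1 + 0 = 10.
  i=2: a_2=10, p_2 = 10*31 + 3 = 313, q_2 = 10*10 + 1 = 101.
  i=3: a_3=5, p_3 = 5*313 + 31 = 1596, q_3 = 5*101 + 10 = 515.
  i=4: a_4=10, p_4 = 10*1596 + 313 = 16273, q_4 = 10*515 + 101 = 5251.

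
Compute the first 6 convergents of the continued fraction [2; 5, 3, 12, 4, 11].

Using the convergent recurrence p_i = a_i*p_{i-1} + p_{i-2}, q_i = a_i*q_{i-1} + q_{i-2} with p_{-2}=0, p_{-1}=1, q_{-2}=1, q_{-1}=0:
  i=0: a_0=2, p_0 = 2*1 + 0 = 2, q_0 = 2*0 + 1 = 1.
  i=1: a_1=5, p_1 = 5*2 + 1 = 11, q_1 = 5*1 + 0 = 5.
  i=2: a_2=3, p_2 = 3*11 + 2 = 35, q_2 = 3*5 + 1 = 16.
  i=3: a_3=12, p_3 = 12*35 + 11 = 431, q_3 = 12*16 + 5 = 197.
  i=4: a_4=4, p_4 = 4*431 + 35 = 1759, q_4 = 4*197 + 16 = 804.
  i=5: a_5=11, p_5 = 11*1759 + 431 = 19780, q_5 = 11*804 + 197 = 9041.

2/1, 11/5, 35/16, 431/197, 1759/804, 19780/9041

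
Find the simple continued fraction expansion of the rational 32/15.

[2; 7, 2]

Run the Euclidean algorithm on 32 and 15; the successive quotients are the partial quotients a_0, a_1, ... (each step inverts the fractional part left over by the previous one):
  32 = 2*15 + 2, so a_0 = 2.
  15 = 7*2 + 1, so a_1 = 7.
  2 = 2*1 + 0, so a_2 = 2.
The remainder reaches 0 after 3 divisions, so the expansion has 3 partial quotients, read off in order.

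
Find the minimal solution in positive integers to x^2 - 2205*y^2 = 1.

First expand sqrt(2205) as a continued fraction. With x_i = (sqrt(2205) + m_i)/d_i and (m_0, d_0) = (0, 1): a_0 = floor(sqrt(2205)) = 46, since 46^2 = 2116 <= 2205 < 2209 = 47^2.
Iterate m_{i+1} = d_i*a_i - m_i, d_{i+1} = (2205 - m_{i+1}^2)/d_i, a_{i+1} = floor((a_0 + m_{i+1})/d_{i+1}):
  m_1 = 1*46 - 0 = 46, d_1 = (2205 - 46^2)/1 = 89/1 = 89, a_1 = floor((46 + 46)/89) = 1.
  m_2 = 89*1 - 46 = 43, d_2 = (2205 - 43^2)/89 = 356/89 = 4, a_2 = floor((46 + 43)/4) = 22.
  m_3 = 4*22 - 43 = 45, d_3 = (2205 - 45^2)/4 = 180/4 = 45, a_3 = floor((46 + 45)/45) = 2.
  m_4 = 45*2 - 45 = 45, d_4 = (2205 - 45^2)/45 = 180/45 = 4, a_4 = floor((46 + 45)/4) = 22.
  m_5 = 4*22 - 45 = 43, d_5 = (2205 - 43^2)/4 = 356/4 = 89, a_5 = floor((46 + 43)/89) = 1.
  m_6 = 89*1 - 43 = 46, d_6 = (2205 - 46^2)/89 = 89/89 = 1, a_6 = floor((46 + 46)/1) = 92.
  m_7 = 1*92 - 46 = 46, d_7 = (2205 - 46^2)/1 = 89/1 = 89: (m_7, d_7) = (m_1, d_1) = (46, 89), so from here the quotients repeat a_1, ..., a_6; the period length is 6.
So sqrt(2205) = [46; (1, 22, 2, 22, 1, 92)] with period length k = 6.
k is even, so the fundamental solution of x^2 - 2205y^2 = 1 is (p_{k-1}, q_{k-1}) = (p_5, q_5); compute convergents through index 5.
Convergents (p_i = a_i*p_{i-1} + p_{i-2}, q_i = a_i*q_{i-1} + q_{i-2} with p_{-2}=0, p_{-1}=1, q_{-2}=1, q_{-1}=0):
  i=0: a_0=46, p_0 = 46*1 + 0 = 46, q_0 = 46*0 + 1 = 1.
  i=1: a_1=1, p_1 = 1*46 + 1 = 47, q_1 = 1*1 + 0 = 1.
  i=2: a_2=22, p_2 = 22*47 + 46 = 1080, q_2 = 22*1 + 1 = 23.
  i=3: a_3=2, p_3 = 2*1080 + 47 = 2207, q_3 = 2*23 + 1 = 47.
  i=4: a_4=22, p_4 = 22*2207 + 1080 = 49634, q_4 = 22*47 + 23 = 1057.
  i=5: a_5=1, p_5 = 1*49634 + 2207 = 51841, q_5 = 1*1057 + 47 = 1104.
Check: 51841^2 - 2205*1104^2 = 2687489281 - 2687489280 = 1, so (x, y) = (51841, 1104) solves the equation, and by the theorem it is the least positive solution.

(x, y) = (51841, 1104)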